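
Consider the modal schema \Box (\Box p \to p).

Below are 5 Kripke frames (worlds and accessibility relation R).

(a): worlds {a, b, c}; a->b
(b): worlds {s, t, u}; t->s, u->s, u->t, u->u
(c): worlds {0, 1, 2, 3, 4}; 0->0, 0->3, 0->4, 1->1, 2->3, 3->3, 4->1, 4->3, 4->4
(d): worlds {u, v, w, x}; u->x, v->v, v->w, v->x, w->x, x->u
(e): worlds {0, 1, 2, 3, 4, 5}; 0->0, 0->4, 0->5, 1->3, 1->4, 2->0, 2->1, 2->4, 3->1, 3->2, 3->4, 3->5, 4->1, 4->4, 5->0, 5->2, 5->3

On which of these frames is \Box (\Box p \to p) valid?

Frame correspondent (Sahlqvist): \forall x \forall y (Rxy \to Ryy) — i.e. shift-reflexivity.
(a): fails — Rab but not Rbb.
(b): fails — Rus but not Rss.
(c): ✓.
(d): fails — Rwx but not Rxx.
(e): fails — R32 but not R22.

(c)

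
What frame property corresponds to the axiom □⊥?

Emptiness of R

This schema is the Ver axiom.
Its frame correspondent is emptiness of R — ∀x ∀y ¬Rxy.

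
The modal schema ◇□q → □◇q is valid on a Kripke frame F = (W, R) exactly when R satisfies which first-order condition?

convergence: ∀x ∀y ∀z (Rxy ∧ Rxz → ∃w (Ryw ∧ Rzw))

This schema is the .2 axiom.
It corresponds to convergence: ∀x ∀y ∀z (Rxy ∧ Rxz → ∃w (Ryw ∧ Rzw)).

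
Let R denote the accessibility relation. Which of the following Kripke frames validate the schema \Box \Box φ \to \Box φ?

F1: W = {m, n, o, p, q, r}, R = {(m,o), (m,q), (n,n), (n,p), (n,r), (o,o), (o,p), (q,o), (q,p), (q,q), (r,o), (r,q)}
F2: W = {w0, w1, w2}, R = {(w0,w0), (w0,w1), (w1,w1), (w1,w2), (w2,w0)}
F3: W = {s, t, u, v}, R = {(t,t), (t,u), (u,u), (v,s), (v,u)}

F1, F2

Frame correspondent (Sahlqvist): \forall x \forall y (Rxy \to \exists z (Rxz \wedge Rzy)) — i.e. density.
F1: condition met.
F2: condition met.
F3: fails — Rvs but no z with Rvz and Rzs.
Valid on: F1, F2.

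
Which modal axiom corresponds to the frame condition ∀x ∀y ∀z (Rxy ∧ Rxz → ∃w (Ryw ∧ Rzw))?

The condition is convergence. The .2 schema ◇□p → □◇p defines it.
Suppose ◇□p→□◇p is valid. Take Rxy, Rxz and set V(p)={w : Ryw}. Then □p at y so ◇□p at x, so □◇p at x, so ◇p at z, giving w with Rzw and Ryw.

◇□p → □◇p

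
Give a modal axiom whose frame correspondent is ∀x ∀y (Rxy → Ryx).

The condition is symmetry. The B schema s → □◇s defines it.
Suppose s→□◇s is valid. Take Rxy and set V(s)={x}. Then s at x, so □◇s at x, so ◇s at y, so some z with Ryz has s; z=x, i.e. Ryx.

s → □◇s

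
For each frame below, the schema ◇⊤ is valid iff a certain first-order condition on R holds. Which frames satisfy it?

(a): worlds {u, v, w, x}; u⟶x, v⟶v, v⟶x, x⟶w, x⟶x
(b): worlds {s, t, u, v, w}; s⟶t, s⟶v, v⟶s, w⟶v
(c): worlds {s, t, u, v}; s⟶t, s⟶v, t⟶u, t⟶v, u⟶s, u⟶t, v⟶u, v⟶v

This is the axiom for seriality; its first-order frame correspondent is ∀x ∃y Rxy.
(a): fails — world w has no successor.
(b): fails — world t has no successor.
(c): condition met.
Valid on: (c).

(c)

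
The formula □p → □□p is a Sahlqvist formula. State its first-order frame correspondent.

Suppose □p→□□p is valid. Take Rxy, Ryz and set V(p)={w : Rxw}. Then □p at x, so □□p at x, so □p at y, so p at z, i.e. Rxz.

transitivity: ∀x ∀y ∀z (Rxy ∧ Ryz → Rxz)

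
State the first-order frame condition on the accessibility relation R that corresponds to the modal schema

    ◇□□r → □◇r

∀x ∀y ∀z ((xRy ∧ xRz) → ∃w (yR²w ∧ zRw))

This is a Sahlqvist (Geach-type) schema ◇^1□^2r → □^1◇^1r.
First-order correspondent: ∀x ∀y ∀z ((xRy ∧ xRz) → ∃w (yR²w ∧ zRw)).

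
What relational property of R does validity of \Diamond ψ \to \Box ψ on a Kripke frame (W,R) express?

Partial functionality

Suppose ◇ψ→□ψ is valid. Take Rxy, Rxz and set V(ψ)={y}. Then ◇ψ at x, so □ψ at x, so ψ at z, i.e. z=y.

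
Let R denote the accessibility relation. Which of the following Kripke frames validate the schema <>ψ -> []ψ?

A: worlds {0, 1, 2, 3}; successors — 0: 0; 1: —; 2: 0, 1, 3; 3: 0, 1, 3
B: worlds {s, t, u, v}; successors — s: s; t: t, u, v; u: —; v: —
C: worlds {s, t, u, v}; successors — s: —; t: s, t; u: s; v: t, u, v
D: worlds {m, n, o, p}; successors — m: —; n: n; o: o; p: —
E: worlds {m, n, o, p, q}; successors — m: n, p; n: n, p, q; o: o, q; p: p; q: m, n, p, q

D

This is the axiom for partial functionality; its first-order frame correspondent is forall x forall y forall z (Rxy & Rxz -> y = z).
A: fails — 2 sees both 0 and 1.
B: fails — t sees both t and u.
C: fails — t sees both s and t.
D: ✓.
E: fails — m sees both n and p.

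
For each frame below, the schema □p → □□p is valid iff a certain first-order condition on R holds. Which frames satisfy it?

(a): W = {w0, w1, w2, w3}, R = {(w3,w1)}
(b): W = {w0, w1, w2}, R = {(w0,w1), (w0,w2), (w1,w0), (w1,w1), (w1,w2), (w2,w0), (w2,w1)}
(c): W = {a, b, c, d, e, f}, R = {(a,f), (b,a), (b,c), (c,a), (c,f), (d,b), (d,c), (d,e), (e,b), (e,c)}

This is the axiom for transitivity; its first-order frame correspondent is ∀x ∀y ∀z (Rxy ∧ Ryz → Rxz).
(a): holds.
(b): fails — Rw0w1 and Rw1w0 but not Rw0w0.
(c): fails — Rbc and Rcf but not Rbf.
Valid on: (a).

(a)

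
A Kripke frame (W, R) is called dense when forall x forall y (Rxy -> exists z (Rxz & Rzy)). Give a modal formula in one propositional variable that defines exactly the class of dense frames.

□□ψ → □ψ

A defining formula is □□ψ → □ψ (the C4 axiom).
Suppose □□ψ→□ψ is valid. Take Rxy and set V(ψ)={w : xR²w}. Then □□ψ at x, so □ψ at x, so ψ at y, i.e. ∃z(Rxz∧Rzy).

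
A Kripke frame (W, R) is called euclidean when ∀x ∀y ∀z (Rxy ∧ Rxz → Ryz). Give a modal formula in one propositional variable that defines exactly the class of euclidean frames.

The condition is the Euclidean property. The 5 schema ◇r → □◇r defines it.

◇r → □◇r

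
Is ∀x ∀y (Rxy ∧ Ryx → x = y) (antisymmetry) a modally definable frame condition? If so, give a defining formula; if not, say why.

No — not modally definable

Modal frame validity is preserved under surjective bounded morphisms.
The 8-cycle (worlds w0,w1,w2,w3,w4,w5,w6,w7 with w0→w1→w2→w3→w4→w5→w6→w7→w0) is antisymmetric. Sending even-indexed worlds to a and odd-indexed worlds to b is a surjective bounded morphism onto the two-world frame with a↔b, which is not antisymmetric.
So no modal formula (or set of formulas) defines exactly the antisymmetric frames.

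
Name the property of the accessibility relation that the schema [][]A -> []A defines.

Suppose □□A→□A is valid. Take Rxy and set V(A)={w : xR²w}. Then □□A at x, so □A at x, so A at y, i.e. ∃z(Rxz∧Rzy).
Conversely, on a frame with density the schema holds at every world under every valuation.
So the correspondent is density.

density: forall x forall y (Rxy -> exists z (Rxz & Rzy))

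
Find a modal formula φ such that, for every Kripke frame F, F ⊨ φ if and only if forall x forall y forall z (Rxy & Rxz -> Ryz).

◇r → □◇r

This is the Euclidean property; the standard corresponding axiom is 5: ◇r → □◇r.
Suppose ◇r→□◇r is valid. Take Rxy, Rxz and set V(r)={y}. Then ◇r at x, so □◇r at x, so ◇r at z, so some w with Rzw has r; w=y, i.e. Rzy. By symmetry of the argument, Ryz.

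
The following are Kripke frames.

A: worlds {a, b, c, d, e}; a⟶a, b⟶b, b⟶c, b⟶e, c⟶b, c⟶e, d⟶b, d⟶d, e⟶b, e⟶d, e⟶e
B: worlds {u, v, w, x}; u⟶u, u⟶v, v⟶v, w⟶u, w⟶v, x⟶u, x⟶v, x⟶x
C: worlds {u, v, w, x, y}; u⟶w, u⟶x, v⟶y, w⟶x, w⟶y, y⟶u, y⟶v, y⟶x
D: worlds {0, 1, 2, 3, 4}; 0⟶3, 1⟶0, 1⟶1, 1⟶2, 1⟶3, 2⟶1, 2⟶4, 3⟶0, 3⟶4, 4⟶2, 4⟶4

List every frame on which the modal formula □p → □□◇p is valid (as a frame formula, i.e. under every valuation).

A, B

This is the axiom for a generalized confluence (Geach) condition; its first-order frame correspondent is ∀x ∀z (xR²z → ∃w (xRw ∧ zRw)).
A: satisfies the condition.
B: satisfies the condition.
C: fails — uR²x but no t with uRt and xRt.
D: fails — 0R²4 but no w with 0Rw and 4Rw.
Valid on: A, B.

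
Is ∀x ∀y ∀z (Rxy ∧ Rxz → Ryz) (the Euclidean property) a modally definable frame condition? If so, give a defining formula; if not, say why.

Yes: it is the Euclidean property, defined by the 5 schema ◇r → □◇r.

Yes, by ◇r → □◇r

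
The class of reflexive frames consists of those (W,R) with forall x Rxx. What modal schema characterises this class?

The condition is reflexivity. The T schema □ψ → ψ defines it.
Suppose □ψ→ψ is valid. At any x set V(ψ)={w : Rxw}. Then □ψ holds at x, so ψ holds at x, i.e. Rxx.

□ψ → ψ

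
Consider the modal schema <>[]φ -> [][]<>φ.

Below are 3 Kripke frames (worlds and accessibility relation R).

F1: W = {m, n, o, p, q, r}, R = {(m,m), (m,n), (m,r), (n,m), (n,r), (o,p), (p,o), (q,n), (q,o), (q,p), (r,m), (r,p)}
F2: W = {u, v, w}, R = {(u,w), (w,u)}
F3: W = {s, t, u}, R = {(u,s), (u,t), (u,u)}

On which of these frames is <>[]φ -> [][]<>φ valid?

This is the axiom for a generalized confluence (Geach) condition; its first-order frame correspondent is forall x forall y forall z ((xRy & x R^2 z) -> exists w (yRw & zRw)).
F1: fails — mRm, mR²p but no w with mRw and pRw.
F2: fails — uRw, uR²u but no t with wRt and uRt.
F3: fails — uRs, uR²s but no w with sRw and sRw.
Valid on no frame.

none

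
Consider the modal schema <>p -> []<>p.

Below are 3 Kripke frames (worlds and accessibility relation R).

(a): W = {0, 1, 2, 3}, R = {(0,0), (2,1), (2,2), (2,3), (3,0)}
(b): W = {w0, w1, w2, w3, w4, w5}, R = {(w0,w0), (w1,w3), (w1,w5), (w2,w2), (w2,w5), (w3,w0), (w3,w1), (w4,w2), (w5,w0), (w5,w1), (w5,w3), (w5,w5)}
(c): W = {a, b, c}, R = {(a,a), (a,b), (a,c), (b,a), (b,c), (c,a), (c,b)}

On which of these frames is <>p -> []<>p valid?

none

Frame correspondent (Sahlqvist): forall x forall y forall z (Rxy & Rxz -> Ryz) — i.e. the Euclidean property.
(a): fails — R23 and R23 but not R33.
(b): fails — Rw1w3 and Rw1w5 but not Rw3w5.
(c): fails — Rab and Rab but not Rbb.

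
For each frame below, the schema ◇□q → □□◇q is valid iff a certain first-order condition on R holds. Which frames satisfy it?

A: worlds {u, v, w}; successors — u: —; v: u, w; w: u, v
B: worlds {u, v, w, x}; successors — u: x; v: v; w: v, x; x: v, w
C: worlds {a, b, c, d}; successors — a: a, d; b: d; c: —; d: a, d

The schema corresponds to a generalized confluence (Geach) condition: ∀x ∀y ∀z ((xRy ∧ xR²z) → ∃w (yRw ∧ zRw)).
A: fails — vRu, vR²u but no t with uRt and uRt.
B: ✓.
C: ✓.
Valid on: B, C.

B, C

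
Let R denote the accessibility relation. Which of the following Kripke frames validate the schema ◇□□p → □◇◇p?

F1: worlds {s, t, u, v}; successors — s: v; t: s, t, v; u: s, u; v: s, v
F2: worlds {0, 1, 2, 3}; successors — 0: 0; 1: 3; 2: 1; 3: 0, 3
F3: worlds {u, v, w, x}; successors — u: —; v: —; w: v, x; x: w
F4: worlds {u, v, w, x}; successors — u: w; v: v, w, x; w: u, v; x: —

Frame correspondent (Sahlqvist): ∀x ∀y ∀z ((xRy ∧ xRz) → ∃w (yR²w ∧ zR²w)) — i.e. a generalized confluence (Geach) condition.
F1: satisfies the condition.
F2: satisfies the condition.
F3: fails — wRv, wRv but no t with vR²t and vR²t.
F4: fails — vRv, vRx but no t with vR²t and xR²t.

F1, F2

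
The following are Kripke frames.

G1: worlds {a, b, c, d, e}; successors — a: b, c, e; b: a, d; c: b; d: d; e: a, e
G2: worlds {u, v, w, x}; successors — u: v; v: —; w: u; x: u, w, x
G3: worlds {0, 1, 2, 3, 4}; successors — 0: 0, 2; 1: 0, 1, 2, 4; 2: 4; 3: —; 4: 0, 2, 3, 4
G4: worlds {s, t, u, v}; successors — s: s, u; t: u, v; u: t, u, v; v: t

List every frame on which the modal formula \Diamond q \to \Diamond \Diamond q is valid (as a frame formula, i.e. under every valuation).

G3

The schema corresponds to a generalized confluence (Geach) condition: \forall x \forall y (xRy \to \exists w (y = w \wedge x R^2 w)).
G1: fails — aRc but no w with c=w and aR²w.
G2: fails — uRv but no t with v=t and uR²t.
G3: holds.
G4: fails — vRt but no w with t=w and vR²w.
Valid on: G3.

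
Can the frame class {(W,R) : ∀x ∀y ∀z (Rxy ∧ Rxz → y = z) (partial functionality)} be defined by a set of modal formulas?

Definable; ◇r → □r defines it

This is a Sahlqvist condition; the CD axiom ◇r → □r defines it.
Suppose ◇r→□r is valid. Take Rxy, Rxz and set V(r)={y}. Then ◇r at x, so □r at x, so r at z, i.e. z=y.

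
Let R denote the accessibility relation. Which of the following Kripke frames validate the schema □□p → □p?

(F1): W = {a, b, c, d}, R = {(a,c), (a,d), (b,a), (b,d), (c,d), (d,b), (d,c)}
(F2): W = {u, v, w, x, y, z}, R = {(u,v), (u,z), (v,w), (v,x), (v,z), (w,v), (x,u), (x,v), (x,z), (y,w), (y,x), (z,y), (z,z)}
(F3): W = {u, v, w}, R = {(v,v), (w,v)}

(F3)

Frame correspondent (Sahlqvist): ∀x ∀y (Rxy → ∃z (Rxz ∧ Rzy)) — i.e. density.
(F1): fails — Rcd but no z with Rcz and Rzd.
(F2): fails — Ruv but no t with Rut and Rtv.
(F3): ✓.
Valid on: (F3).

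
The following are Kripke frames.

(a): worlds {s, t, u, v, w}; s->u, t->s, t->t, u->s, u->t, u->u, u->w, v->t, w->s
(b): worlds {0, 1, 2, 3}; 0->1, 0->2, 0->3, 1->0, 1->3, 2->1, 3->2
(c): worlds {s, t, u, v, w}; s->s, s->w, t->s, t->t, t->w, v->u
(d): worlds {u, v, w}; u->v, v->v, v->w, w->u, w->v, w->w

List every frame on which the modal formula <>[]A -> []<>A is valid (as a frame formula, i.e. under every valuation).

(d)

The schema corresponds to convergence: forall x forall y forall z (Rxy & Rxz -> exists w (Ryw & Rzw)).
(a): fails — Rts and Rtt but s and t have no common successor.
(b): fails — R02 and R01 but 2 and 1 have no common successor.
(c): fails — Rsw and Rsw but w and w have no common successor.
(d): holds.
Valid on: (d).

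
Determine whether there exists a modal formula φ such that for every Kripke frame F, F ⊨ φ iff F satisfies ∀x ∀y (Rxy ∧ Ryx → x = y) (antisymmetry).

No — not modally definable

Modal frame validity is preserved under surjective bounded morphisms.
The 8-cycle (worlds a,b,c,d,e,f,g,h with a→b→c→d→e→f→g→h→a) is antisymmetric. Sending even-indexed worlds to s and odd-indexed worlds to t is a surjective bounded morphism onto the two-world frame with s↔t, which is not antisymmetric.
Hence antisymmetry is not modally definable.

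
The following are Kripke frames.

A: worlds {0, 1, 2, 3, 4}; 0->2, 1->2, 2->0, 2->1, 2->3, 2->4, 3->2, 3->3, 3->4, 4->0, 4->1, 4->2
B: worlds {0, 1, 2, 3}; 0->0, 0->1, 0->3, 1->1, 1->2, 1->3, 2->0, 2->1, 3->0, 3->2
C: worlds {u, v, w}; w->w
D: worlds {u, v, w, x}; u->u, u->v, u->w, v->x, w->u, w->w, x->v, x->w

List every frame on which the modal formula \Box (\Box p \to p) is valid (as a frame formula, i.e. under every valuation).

C

Frame correspondent (Sahlqvist): \forall x \forall y (Rxy \to Ryy) — i.e. shift-reflexivity.
A: fails — R34 but not R44.
B: fails — R32 but not R22.
C: ✓.
D: fails — Ruv but not Rvv.
Valid on: C.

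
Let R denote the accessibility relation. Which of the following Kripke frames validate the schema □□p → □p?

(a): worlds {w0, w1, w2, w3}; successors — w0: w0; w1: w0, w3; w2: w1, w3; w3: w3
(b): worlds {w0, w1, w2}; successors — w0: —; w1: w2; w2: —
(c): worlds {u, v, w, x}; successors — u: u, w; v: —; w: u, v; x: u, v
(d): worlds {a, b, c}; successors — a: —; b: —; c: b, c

(d)

This is the axiom for density; its first-order frame correspondent is ∀x ∀y (Rxy → ∃z (Rxz ∧ Rzy)).
(a): fails — Rw2w1 but no z with Rw2z and Rzw1.
(b): fails — Rw1w2 but no z with Rw1z and Rzw2.
(c): fails — Rwv but no z with Rwz and Rzv.
(d): satisfies the condition.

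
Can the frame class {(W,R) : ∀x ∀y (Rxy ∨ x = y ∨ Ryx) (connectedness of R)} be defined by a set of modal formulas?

Not modally definable

Modal frame validity is preserved under disjoint unions.
Take 4 disjoint single-world reflexive frames: each is trivially connected, but their disjoint union has 4 worlds with no edge between distinct components, so it is not connected.
Hence connectedness of R is not modally definable.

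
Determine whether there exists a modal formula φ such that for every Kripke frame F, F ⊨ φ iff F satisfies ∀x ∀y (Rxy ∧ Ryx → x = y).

If a class were modally definable it would be closed under surjective bounded morphisms (Goldblatt–Thomason).
The 4-cycle (worlds 0,1,2,3 with 0→1→2→3→0) is antisymmetric. Sending even-indexed worlds to a and odd-indexed worlds to b is a surjective bounded morphism onto the two-world frame with a↔b, which is not antisymmetric.
Hence antisymmetry is not modally definable.

No — not modally definable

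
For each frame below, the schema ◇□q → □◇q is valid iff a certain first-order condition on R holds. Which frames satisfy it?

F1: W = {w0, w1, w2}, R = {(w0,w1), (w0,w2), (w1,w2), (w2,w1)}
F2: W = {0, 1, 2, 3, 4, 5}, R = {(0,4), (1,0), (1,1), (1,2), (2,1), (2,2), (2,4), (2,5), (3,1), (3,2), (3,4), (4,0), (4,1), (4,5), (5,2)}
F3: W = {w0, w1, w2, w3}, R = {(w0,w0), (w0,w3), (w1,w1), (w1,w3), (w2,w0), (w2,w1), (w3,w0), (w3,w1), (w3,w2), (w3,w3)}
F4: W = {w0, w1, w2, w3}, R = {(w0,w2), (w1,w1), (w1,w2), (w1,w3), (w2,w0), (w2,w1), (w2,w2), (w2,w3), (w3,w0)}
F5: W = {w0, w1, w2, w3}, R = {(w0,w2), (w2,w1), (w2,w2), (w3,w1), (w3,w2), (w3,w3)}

F3

Frame correspondent (Sahlqvist): ∀x ∀y ∀z (Rxy ∧ Rxz → ∃w (Ryw ∧ Rzw)) — i.e. convergence.
F1: fails — Rw0w1 and Rw0w2 but w1 and w2 have no common successor.
F2: fails — R10 and R11 but 0 and 1 have no common successor.
F3: ✓.
F4: fails — Rw1w1 and Rw1w3 but w1 and w3 have no common successor.
F5: fails — Rw2w1 and Rw2w1 but w1 and w1 have no common successor.
Valid on: F3.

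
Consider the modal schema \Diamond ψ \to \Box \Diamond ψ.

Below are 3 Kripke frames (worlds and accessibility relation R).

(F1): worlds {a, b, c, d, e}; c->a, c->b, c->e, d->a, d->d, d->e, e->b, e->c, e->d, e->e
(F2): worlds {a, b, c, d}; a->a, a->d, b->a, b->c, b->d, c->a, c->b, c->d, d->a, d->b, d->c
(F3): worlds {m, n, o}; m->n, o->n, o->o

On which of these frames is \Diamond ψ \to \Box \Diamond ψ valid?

none

Frame correspondent (Sahlqvist): \forall x \forall y \forall z (Rxy \wedge Rxz \to Ryz) — i.e. the Euclidean property.
(F1): fails — Rcb and Rcb but not Rbb.
(F2): fails — Rad and Rad but not Rdd.
(F3): fails — Rmn and Rmn but not Rnn.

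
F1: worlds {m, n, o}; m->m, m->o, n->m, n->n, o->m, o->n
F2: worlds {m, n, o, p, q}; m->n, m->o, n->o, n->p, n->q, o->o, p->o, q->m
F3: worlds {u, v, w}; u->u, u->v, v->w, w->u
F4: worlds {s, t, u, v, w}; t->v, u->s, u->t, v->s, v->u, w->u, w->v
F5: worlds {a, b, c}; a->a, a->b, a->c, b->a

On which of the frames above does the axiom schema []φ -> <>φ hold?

F1, F2, F3

The schema corresponds to seriality: forall x exists y Rxy.
F1: ✓.
F2: ✓.
F3: ✓.
F4: fails — world s has no successor.
F5: fails — world c has no successor.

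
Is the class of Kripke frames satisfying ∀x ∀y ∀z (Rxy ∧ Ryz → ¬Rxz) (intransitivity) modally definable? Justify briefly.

If a class were modally definable it would be closed under surjective bounded morphisms (Goldblatt–Thomason).
The 5-cycle (worlds 0,1,2,3,4 with 0→1→2→3→4→0) is intransitive. Mapping every world to a single reflexive point • is a surjective bounded morphism; the reflexive point is not intransitive (R••∧R•• but R••).
So the class is not modally definable.

No — not modally definable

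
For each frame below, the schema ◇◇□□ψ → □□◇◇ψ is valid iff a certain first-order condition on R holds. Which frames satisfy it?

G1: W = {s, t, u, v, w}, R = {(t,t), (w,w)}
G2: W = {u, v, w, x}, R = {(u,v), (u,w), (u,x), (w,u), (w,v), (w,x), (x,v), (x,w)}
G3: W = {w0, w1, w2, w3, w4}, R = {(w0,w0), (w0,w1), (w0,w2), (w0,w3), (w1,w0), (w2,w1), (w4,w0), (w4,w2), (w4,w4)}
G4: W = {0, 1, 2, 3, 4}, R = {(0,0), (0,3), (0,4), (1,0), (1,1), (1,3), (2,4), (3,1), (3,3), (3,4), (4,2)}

The schema corresponds to a generalized confluence (Geach) condition: ∀x ∀y ∀z ((xR²y ∧ xR²z) → ∃w (yR²w ∧ zR²w)).
G1: condition met.
G2: fails — uR²u, uR²v but no t with uR²t and vR²t.
G3: fails — w0R²w0, w0R²w3 but no w with w0R²w and w3R²w.
G4: fails — 0R²1, 0R²2 but no w with 1R²w and 2R²w.

G1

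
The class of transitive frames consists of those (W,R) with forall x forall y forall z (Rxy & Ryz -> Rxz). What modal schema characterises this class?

□ψ → □□ψ

The condition is transitivity. The 4 schema □ψ → □□ψ defines it.
Suppose □ψ→□□ψ is valid. Take Rxy, Ryz and set V(ψ)={w : Rxw}. Then □ψ at x, so □□ψ at x, so □ψ at y, so ψ at z, i.e. Rxz.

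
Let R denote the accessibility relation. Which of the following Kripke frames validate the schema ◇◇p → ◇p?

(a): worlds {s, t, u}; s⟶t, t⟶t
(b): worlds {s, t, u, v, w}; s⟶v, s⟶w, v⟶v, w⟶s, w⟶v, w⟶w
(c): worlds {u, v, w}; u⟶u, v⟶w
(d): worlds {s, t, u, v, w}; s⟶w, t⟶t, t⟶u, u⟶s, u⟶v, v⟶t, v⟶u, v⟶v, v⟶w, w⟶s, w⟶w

(a), (c)

Frame correspondent (Sahlqvist): ∀x ∀y ∀z (Rxy ∧ Ryz → Rxz) — i.e. transitivity.
(a): ✓.
(b): fails — Rsw and Rws but not Rss.
(c): ✓.
(d): fails — Ruv and Rvw but not Ruw.
Valid on: (a), (c).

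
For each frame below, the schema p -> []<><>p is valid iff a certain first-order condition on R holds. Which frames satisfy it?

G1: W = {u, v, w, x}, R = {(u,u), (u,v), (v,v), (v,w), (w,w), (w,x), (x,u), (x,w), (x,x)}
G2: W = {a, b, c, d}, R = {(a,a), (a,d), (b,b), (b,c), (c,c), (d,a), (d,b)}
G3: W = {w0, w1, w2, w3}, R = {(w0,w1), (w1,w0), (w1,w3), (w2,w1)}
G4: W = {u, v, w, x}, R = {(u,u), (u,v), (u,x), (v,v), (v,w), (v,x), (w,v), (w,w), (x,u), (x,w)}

The schema corresponds to a generalized confluence (Geach) condition: forall x forall z (xRz -> exists w (x = w & z R^2 w)).
G1: fails — uRv but no t with u=t and vR²t.
G2: fails — bRc but no w with b=w and cR²w.
G3: fails — w0Rw1 but no w with w0=w and w1R²w.
G4: holds.
Valid on: G4.

G4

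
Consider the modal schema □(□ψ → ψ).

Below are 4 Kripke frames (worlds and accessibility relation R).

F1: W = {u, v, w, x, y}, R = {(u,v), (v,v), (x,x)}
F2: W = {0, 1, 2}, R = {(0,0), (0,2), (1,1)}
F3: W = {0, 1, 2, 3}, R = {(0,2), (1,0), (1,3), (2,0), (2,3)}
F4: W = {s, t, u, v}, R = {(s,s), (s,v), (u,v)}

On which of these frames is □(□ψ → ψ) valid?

Frame correspondent (Sahlqvist): ∀x ∀y (Rxy → Ryy) — i.e. shift-reflexivity.
F1: holds.
F2: fails — R02 but not R22.
F3: fails — R10 but not R00.
F4: fails — Rsv but not Rvv.

F1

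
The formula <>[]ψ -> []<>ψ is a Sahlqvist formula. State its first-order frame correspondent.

This schema is the .2 axiom.
It corresponds to convergence: forall x forall y forall z (Rxy & Rxz -> exists w (Ryw & Rzw)).

Convergence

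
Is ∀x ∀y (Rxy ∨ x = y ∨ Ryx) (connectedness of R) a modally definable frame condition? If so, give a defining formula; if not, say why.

No — not modally definable

Modal frame validity is preserved under disjoint unions.
Take 3 disjoint single-world reflexive frames: each is trivially connected, but their disjoint union has 3 worlds with no edge between distinct components, so it is not connected.
So the class is not modally definable.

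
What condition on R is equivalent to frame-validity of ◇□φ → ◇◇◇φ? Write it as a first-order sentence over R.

∀x ∀y (xRy → ∃w (yRw ∧ xR³w))

This is a Sahlqvist (Geach-type) schema ◇^1□^1φ → □^0◇^3φ.
First-order correspondent: ∀x ∀y (xRy → ∃w (yRw ∧ xR³w)).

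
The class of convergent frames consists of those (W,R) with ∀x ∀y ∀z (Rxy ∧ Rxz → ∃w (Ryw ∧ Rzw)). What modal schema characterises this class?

This is convergence; the standard corresponding axiom is .2: ◇□r → □◇r.

◇□r → □◇r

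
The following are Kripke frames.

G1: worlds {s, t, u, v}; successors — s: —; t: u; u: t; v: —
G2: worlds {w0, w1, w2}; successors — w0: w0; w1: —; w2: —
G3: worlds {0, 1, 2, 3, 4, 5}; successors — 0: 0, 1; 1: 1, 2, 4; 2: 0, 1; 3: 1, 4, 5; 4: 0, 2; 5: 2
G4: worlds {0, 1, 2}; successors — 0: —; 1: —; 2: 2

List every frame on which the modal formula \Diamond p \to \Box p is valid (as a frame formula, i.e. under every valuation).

G1, G2, G4

The schema corresponds to partial functionality: \forall x \forall y \forall z (Rxy \wedge Rxz \to y = z).
G1: condition met.
G2: condition met.
G3: fails — 0 sees both 0 and 1.
G4: condition met.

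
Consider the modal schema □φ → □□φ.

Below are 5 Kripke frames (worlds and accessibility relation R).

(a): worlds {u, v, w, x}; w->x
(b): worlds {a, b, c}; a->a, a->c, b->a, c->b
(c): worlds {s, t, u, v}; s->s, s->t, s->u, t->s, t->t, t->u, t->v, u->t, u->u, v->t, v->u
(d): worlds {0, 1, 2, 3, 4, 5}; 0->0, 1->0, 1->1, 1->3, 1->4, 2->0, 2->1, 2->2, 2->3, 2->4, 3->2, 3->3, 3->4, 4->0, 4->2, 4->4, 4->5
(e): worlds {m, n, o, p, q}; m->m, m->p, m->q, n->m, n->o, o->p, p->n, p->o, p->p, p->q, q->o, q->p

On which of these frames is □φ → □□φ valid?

The schema corresponds to transitivity: ∀x ∀y ∀z (Rxy ∧ Ryz → Rxz).
(a): ✓.
(b): fails — Rac and Rcb but not Rab.
(c): fails — Rut and Rtv but not Ruv.
(d): fails — R34 and R45 but not R35.
(e): fails — Rop and Rpn but not Ron.
Valid on: (a).

(a)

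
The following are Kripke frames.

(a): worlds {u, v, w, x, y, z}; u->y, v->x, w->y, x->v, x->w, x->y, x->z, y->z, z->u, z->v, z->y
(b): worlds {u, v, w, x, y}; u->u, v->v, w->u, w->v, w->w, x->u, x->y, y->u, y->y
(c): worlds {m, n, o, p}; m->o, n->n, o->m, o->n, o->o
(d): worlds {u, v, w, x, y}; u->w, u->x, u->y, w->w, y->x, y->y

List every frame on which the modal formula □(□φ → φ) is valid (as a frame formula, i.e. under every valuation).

The schema corresponds to shift-reflexivity: ∀x ∀y (Rxy → Ryy).
(a): fails — Rxw but not Rww.
(b): satisfies the condition.
(c): fails — Rom but not Rmm.
(d): fails — Ryx but not Rxx.

(b)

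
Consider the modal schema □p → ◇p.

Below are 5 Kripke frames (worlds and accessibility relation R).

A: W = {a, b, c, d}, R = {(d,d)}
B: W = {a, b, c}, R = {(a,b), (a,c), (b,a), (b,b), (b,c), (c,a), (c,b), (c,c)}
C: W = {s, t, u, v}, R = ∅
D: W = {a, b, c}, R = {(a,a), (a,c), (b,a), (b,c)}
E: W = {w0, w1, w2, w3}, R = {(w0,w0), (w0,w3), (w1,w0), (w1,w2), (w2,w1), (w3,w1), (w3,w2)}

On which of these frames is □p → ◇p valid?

B, E

This is the axiom for seriality; its first-order frame correspondent is ∀x ∃y Rxy.
A: fails — world a has no successor.
B: satisfies the condition.
C: fails — world s has no successor.
D: fails — world c has no successor.
E: satisfies the condition.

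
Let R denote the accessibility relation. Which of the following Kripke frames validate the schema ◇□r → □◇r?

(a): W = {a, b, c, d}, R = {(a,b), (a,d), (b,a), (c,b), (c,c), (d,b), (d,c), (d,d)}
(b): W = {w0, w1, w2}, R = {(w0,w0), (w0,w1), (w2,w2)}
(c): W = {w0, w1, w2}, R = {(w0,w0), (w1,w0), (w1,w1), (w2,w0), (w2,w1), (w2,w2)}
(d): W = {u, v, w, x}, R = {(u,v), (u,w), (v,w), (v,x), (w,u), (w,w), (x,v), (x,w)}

(c), (d)

The schema corresponds to convergence: ∀x ∀y ∀z (Rxy ∧ Rxz → ∃w (Ryw ∧ Rzw)).
(a): fails — Rab and Rad but b and d have no common successor.
(b): fails — Rw0w1 and Rw0w1 but w1 and w1 have no common successor.
(c): condition met.
(d): condition met.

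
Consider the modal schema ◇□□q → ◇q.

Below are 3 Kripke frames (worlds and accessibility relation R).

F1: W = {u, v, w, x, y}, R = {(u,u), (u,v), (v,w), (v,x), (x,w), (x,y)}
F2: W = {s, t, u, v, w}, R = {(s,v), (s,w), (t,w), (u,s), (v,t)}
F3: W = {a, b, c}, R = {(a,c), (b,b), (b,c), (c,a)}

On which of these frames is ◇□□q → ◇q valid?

This is the axiom for a generalized confluence (Geach) condition; its first-order frame correspondent is ∀x ∀y (xRy → ∃w (yR²w ∧ xRw)).
F1: fails — uRv but no t with vR²t and uRt.
F2: fails — sRw but no w* with wR²w* and sRw*.
F3: satisfies the condition.
Valid on: F3.

F3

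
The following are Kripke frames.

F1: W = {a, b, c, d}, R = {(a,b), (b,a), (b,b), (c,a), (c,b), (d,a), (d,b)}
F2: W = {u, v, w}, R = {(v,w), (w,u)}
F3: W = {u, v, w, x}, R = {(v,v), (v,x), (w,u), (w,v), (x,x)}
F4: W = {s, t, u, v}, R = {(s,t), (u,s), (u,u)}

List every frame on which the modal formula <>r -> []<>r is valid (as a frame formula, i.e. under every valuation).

The schema corresponds to the Euclidean property: forall x forall y forall z (Rxy & Rxz -> Ryz).
F1: fails — Rba and Rba but not Raa.
F2: fails — Rvw and Rvw but not Rww.
F3: fails — Rvx and Rvv but not Rxv.
F4: fails — Rst and Rst but not Rtt.

none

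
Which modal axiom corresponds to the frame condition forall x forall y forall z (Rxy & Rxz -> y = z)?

A defining formula is ◇s → □s (the CD axiom).
Suppose ◇s→□s is valid. Take Rxy, Rxz and set V(s)={y}. Then ◇s at x, so □s at x, so s at z, i.e. z=y.

◇s → □s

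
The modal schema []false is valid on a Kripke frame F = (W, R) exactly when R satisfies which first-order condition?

□⊥ is valid iff no world has any successor (otherwise □⊥ fails at any world with one).

emptiness of R: forall x forall y ~Rxy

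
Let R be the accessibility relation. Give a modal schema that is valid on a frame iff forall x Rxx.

This is reflexivity; the standard corresponding axiom is T: □ψ → ψ.

□ψ → ψ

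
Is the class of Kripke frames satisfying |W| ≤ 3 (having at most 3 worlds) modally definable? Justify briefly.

If a class were modally definable it would be closed under disjoint unions (Goldblatt–Thomason).
Any modal formula valid on each of 4 disjoint one-world frames is valid on their disjoint union (validity is preserved under disjoint unions). Each one-world frame has |W|=1≤3, but the union has |W|=4.
So the class is not modally definable.

Not definable by any modal formula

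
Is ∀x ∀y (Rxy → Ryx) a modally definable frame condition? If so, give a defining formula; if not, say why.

Yes, by p → □◇p

Yes: it is symmetry, defined by the B schema p → □◇p.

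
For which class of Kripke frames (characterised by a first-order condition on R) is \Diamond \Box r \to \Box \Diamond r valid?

convergence

Suppose ◇□r→□◇r is valid. Take Rxy, Rxz and set V(r)={w : Ryw}. Then □r at y so ◇□r at x, so □◇r at x, so ◇r at z, giving w with Rzw and Ryw.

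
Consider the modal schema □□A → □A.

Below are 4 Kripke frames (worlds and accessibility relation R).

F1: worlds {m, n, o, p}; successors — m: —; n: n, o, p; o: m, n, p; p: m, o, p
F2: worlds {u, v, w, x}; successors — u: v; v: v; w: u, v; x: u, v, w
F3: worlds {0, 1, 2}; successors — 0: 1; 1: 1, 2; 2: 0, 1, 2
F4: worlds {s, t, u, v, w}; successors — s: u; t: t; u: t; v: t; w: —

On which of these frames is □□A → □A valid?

Frame correspondent (Sahlqvist): ∀x ∀y (Rxy → ∃z (Rxz ∧ Rzy)) — i.e. density.
F1: condition met.
F2: fails — Rxw but no z with Rxz and Rzw.
F3: condition met.
F4: fails — Rsu but no z with Rsz and Rzu.
Valid on: F1, F3.

F1, F3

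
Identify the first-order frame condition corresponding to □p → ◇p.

seriality: ∀x ∃y Rxy

Suppose □p→◇p is valid. At any x set V(p)=W. Then □p at x, so ◇p at x, so x has a successor.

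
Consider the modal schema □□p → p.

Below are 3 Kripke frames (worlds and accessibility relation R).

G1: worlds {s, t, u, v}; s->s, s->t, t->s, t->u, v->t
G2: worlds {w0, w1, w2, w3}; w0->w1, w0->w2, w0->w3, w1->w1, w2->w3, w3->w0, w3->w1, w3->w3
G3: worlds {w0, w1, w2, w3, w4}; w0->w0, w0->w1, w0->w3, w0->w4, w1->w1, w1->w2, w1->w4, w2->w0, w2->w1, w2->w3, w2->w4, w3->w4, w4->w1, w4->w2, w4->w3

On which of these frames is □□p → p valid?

G3

The schema corresponds to a generalized confluence (Geach) condition: ∀x ∃w (xR²w ∧ x = w).
G1: fails — at u but no w with uR²w and u=w.
G2: fails — at w2 but no w with w2R²w and w2=w.
G3: ✓.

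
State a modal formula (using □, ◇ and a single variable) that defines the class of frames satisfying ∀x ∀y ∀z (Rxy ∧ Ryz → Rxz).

□ψ → □□ψ

A defining formula is □ψ → □□ψ (the 4 axiom).
Suppose □ψ→□□ψ is valid. Take Rxy, Ryz and set V(ψ)={w : Rxw}. Then □ψ at x, so □□ψ at x, so □ψ at y, so ψ at z, i.e. Rxz.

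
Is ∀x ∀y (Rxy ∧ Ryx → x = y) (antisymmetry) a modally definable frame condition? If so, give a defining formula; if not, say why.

If a class were modally definable it would be closed under surjective bounded morphisms (Goldblatt–Thomason).
The 6-cycle (worlds a,b,c,d,e,f with a→b→c→d→e→f→a) is antisymmetric. Sending even-indexed worlds to s and odd-indexed worlds to t is a surjective bounded morphism onto the two-world frame with s↔t, which is not antisymmetric.
So no modal formula (or set of formulas) defines exactly the antisymmetric frames.

No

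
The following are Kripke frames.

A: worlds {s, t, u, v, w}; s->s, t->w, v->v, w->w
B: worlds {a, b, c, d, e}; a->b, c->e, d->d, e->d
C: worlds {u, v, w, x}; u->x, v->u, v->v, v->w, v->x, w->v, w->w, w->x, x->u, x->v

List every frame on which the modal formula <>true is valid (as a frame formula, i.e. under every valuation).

C

Frame correspondent (Sahlqvist): forall x exists y Rxy — i.e. seriality.
A: fails — world u has no successor.
B: fails — world b has no successor.
C: condition met.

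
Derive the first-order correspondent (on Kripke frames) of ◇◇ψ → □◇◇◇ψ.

∀x ∀y ∀z ((xR²y ∧ xRz) → ∃w (y = w ∧ zR³w))

This is a Sahlqvist (Geach-type) schema ◇^2□^0ψ → □^1◇^3ψ.
First-order correspondent: ∀x ∀y ∀z ((xR²y ∧ xRz) → ∃w (y = w ∧ zR³w)).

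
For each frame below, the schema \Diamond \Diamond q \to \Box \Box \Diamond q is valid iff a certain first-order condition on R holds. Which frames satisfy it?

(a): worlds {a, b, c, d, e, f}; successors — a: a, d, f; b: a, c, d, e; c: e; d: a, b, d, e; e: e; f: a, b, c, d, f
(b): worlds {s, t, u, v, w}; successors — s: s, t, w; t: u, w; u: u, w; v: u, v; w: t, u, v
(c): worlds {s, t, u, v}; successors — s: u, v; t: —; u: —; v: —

This is the axiom for a generalized confluence (Geach) condition; its first-order frame correspondent is \forall x \forall y \forall z ((x R^2 y \wedge x R^2 z) \to \exists w (y = w \wedge zRw)).
(a): fails — aR²a, aR²c but no w with a=w and cRw.
(b): fails — sR²s, sR²t but no w* with s=w* and tRw*.
(c): ✓.
Valid on: (c).

(c)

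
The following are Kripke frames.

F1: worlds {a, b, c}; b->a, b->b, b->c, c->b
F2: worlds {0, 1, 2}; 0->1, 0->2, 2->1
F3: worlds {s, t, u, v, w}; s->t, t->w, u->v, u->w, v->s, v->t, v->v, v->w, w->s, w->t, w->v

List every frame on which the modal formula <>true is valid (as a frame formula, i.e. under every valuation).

F3

The schema corresponds to seriality: forall x exists y Rxy.
F1: fails — world a has no successor.
F2: fails — world 1 has no successor.
F3: satisfies the condition.
Valid on: F3.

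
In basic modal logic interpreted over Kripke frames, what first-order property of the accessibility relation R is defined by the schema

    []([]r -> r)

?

shift-reflexivity

Suppose □(□r→r) is valid. Take Rxy and set V(r)={w : Ryw}. Then at y, □r holds; since □(□r→r) at x, □r→r at y, so r at y, i.e. Ryy.
Conversely, on a frame with shift-reflexivity the schema holds at every world under every valuation.
So the correspondent is shift-reflexivity.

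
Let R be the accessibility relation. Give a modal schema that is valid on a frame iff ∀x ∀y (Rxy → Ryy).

□(□s → s)

A defining formula is □(□s → s) (the T□ axiom).
Suppose □(□s→s) is valid. Take Rxy and set V(s)={w : Ryw}. Then at y, □s holds; since □(□s→s) at x, □s→s at y, so s at y, i.e. Ryy.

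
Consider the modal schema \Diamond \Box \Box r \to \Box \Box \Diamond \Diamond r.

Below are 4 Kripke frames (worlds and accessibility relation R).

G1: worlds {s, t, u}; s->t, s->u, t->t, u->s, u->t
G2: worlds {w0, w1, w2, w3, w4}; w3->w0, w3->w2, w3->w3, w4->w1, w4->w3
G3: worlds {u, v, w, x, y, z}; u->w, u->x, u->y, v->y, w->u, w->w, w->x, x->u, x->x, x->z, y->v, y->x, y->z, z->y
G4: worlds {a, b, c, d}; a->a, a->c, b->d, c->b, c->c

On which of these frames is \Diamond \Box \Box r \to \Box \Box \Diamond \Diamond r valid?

Frame correspondent (Sahlqvist): \forall x \forall y \forall z ((xRy \wedge x R^2 z) \to \exists w (y R^2 w \wedge z R^2 w)) — i.e. a generalized confluence (Geach) condition.
G1: condition met.
G2: fails — w3Rw0, w3R²w0 but no w with w0R²w and w0R²w.
G3: condition met.
G4: fails — aRa, aR²b but no w with aR²w and bR²w.

G1, G3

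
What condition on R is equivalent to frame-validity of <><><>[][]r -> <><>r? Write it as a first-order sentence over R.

forall x forall y (x R^3 y -> exists w (y R^2 w & x R^2 w))

This is a Sahlqvist (Geach-type) schema ◇^3□^2r → □^0◇^2r.
First-order correspondent: forall x forall y (x R^3 y -> exists w (y R^2 w & x R^2 w)).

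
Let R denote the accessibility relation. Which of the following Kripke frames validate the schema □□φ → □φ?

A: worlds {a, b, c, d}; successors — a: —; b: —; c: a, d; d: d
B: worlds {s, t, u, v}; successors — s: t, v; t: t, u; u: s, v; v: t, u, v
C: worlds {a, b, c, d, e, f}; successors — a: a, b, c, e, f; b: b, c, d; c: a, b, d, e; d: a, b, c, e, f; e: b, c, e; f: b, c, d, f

The schema corresponds to density: ∀x ∀y (Rxy → ∃z (Rxz ∧ Rzy)).
A: fails — Rca but no z with Rcz and Rza.
B: fails — Rus but no z with Ruz and Rzs.
C: ✓.
Valid on: C.

C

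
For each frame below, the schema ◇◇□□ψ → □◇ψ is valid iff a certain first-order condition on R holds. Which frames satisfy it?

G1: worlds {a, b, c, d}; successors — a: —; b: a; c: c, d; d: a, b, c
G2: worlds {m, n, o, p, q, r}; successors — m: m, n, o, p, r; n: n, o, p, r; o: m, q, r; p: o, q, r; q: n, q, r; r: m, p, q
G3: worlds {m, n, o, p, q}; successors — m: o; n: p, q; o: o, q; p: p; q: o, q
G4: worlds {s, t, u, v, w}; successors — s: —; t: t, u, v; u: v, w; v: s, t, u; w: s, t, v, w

Frame correspondent (Sahlqvist): ∀x ∀y ∀z ((xR²y ∧ xRz) → ∃w (yR²w ∧ zRw)) — i.e. a generalized confluence (Geach) condition.
G1: fails — cR²a, cRc but no w with aR²w and cRw.
G2: ✓.
G3: fails — nR²o, nRp but no w with oR²w and pRw.
G4: fails — tR²s, tRt but no w* with sR²w* and tRw*.

G2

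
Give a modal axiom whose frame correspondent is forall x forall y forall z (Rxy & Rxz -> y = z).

◇ψ → □ψ

A defining formula is ◇ψ → □ψ (the CD axiom).
Suppose ◇ψ→□ψ is valid. Take Rxy, Rxz and set V(ψ)={y}. Then ◇ψ at x, so □ψ at x, so ψ at z, i.e. z=y.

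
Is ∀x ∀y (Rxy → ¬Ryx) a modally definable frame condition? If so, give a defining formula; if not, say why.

No

Modal frame validity is preserved under surjective bounded morphisms.
The 5-cycle (worlds a,b,c,d,e with a→b→c→d→e→a) is asymmetric. Mapping every world to a single reflexive point • is a surjective bounded morphism, and the reflexive point is not asymmetric (R•• but asymmetry requires ¬R••).
So the class is not modally definable.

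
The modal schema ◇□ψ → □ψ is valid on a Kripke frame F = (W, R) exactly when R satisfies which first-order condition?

the Euclidean property

This schema is equivalent to the 5 axiom ◇ψ → □◇ψ.
Its frame correspondent is the Euclidean property — ∀x ∀y ∀z (Rxy ∧ Rxz → Ryz).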